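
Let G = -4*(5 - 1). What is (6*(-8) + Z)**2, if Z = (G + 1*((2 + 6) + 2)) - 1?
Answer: 3025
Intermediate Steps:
G = -16 (G = -4*4 = -16)
Z = -7 (Z = (-16 + 1*((2 + 6) + 2)) - 1 = (-16 + 1*(8 + 2)) - 1 = (-16 + 1*10) - 1 = (-16 + 10) - 1 = -6 - 1 = -7)
(6*(-8) + Z)**2 = (6*(-8) - 7)**2 = (-48 - 7)**2 = (-55)**2 = 3025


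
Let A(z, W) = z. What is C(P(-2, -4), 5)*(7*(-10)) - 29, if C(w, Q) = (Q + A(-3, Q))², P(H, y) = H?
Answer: -309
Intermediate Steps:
C(w, Q) = (-3 + Q)² (C(w, Q) = (Q - 3)² = (-3 + Q)²)
C(P(-2, -4), 5)*(7*(-10)) - 29 = (-3 + 5)²*(7*(-10)) - 29 = 2²*(-70) - 29 = 4*(-70) - 29 = -280 - 29 = -309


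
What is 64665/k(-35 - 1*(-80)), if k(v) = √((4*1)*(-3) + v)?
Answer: 21555*√33/11 ≈ 11257.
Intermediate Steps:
k(v) = √(-12 + v) (k(v) = √(4*(-3) + v) = √(-12 + v))
64665/k(-35 - 1*(-80)) = 64665/(√(-12 + (-35 - 1*(-80)))) = 64665/(√(-12 + (-35 + 80))) = 64665/(√(-12 + 45)) = 64665/(√33) = 64665*(√33/33) = 21555*√33/11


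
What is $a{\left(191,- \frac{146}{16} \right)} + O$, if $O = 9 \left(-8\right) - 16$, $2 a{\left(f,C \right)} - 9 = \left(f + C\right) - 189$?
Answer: $- \frac{1393}{16} \approx -87.063$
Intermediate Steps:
$a{\left(f,C \right)} = -90 + \frac{C}{2} + \frac{f}{2}$ ($a{\left(f,C \right)} = \frac{9}{2} + \frac{\left(f + C\right) - 189}{2} = \frac{9}{2} + \frac{\left(C + f\right) - 189}{2} = \frac{9}{2} + \frac{-189 + C + f}{2} = \frac{9}{2} + \left(- \frac{189}{2} + \frac{C}{2} + \frac{f}{2}\right) = -90 + \frac{C}{2} + \frac{f}{2}$)
$O = -88$ ($O = -72 - 16 = -88$)
$a{\left(191,- \frac{146}{16} \right)} + O = \left(-90 + \frac{\left(-146\right) \frac{1}{16}}{2} + \frac{1}{2} \cdot 191\right) - 88 = \left(-90 + \frac{\left(-146\right) \frac{1}{16}}{2} + \frac{191}{2}\right) - 88 = \left(-90 + \frac{1}{2} \left(- \frac{73}{8}\right) + \frac{191}{2}\right) - 88 = \left(-90 - \frac{73}{16} + \frac{191}{2}\right) - 88 = \frac{15}{16} - 88 = - \frac{1393}{16}$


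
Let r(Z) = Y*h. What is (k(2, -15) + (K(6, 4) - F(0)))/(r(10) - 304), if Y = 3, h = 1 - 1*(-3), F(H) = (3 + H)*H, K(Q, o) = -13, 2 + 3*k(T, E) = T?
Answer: 13/292 ≈ 0.044521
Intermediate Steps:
k(T, E) = -⅔ + T/3
F(H) = H*(3 + H)
h = 4 (h = 1 + 3 = 4)
r(Z) = 12 (r(Z) = 3*4 = 12)
(k(2, -15) + (K(6, 4) - F(0)))/(r(10) - 304) = ((-⅔ + (⅓)*2) + (-13 - 0*(3 + 0)))/(12 - 304) = ((-⅔ + ⅔) + (-13 - 0*3))/(-292) = (0 + (-13 - 1*0))*(-1/292) = (0 + (-13 + 0))*(-1/292) = (0 - 13)*(-1/292) = -13*(-1/292) = 13/292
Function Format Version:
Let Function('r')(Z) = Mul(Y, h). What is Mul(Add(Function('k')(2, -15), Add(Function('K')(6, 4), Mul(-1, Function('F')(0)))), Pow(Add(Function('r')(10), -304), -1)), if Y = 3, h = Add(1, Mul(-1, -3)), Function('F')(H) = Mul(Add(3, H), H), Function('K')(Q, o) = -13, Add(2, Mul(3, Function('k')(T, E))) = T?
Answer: Rational(13, 292) ≈ 0.044521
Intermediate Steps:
Function('k')(T, E) = Add(Rational(-2, 3), Mul(Rational(1, 3), T))
Function('F')(H) = Mul(H, Add(3, H))
h = 4 (h = Add(1, 3) = 4)
Function('r')(Z) = 12 (Function('r')(Z) = Mul(3, 4) = 12)
Mul(Add(Function('k')(2, -15), Add(Function('K')(6, 4), Mul(-1, Function('F')(0)))), Pow(Add(Function('r')(10), -304), -1)) = Mul(Add(Add(Rational(-2, 3), Mul(Rational(1, 3), 2)), Add(-13, Mul(-1, Mul(0, Add(3, 0))))), Pow(Add(12, -304), -1)) = Mul(Add(Add(Rational(-2, 3), Rational(2, 3)), Add(-13, Mul(-1, Mul(0, 3)))), Pow(-292, -1)) = Mul(Add(0, Add(-13, Mul(-1, 0))), Rational(-1, 292)) = Mul(Add(0, Add(-13, 0)), Rational(-1, 292)) = Mul(Add(0, -13), Rational(-1, 292)) = Mul(-13, Rational(-1, 292)) = Rational(13, 292)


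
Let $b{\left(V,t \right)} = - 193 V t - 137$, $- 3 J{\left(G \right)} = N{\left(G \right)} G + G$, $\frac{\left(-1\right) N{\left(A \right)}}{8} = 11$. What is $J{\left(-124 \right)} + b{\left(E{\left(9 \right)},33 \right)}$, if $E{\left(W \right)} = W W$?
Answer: $-519622$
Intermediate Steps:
$E{\left(W \right)} = W^{2}$
$N{\left(A \right)} = -88$ ($N{\left(A \right)} = \left(-8\right) 11 = -88$)
$J{\left(G \right)} = 29 G$ ($J{\left(G \right)} = - \frac{- 88 G + G}{3} = - \frac{\left(-87\right) G}{3} = 29 G$)
$b{\left(V,t \right)} = -137 - 193 V t$ ($b{\left(V,t \right)} = - 193 V t - 137 = -137 - 193 V t$)
$J{\left(-124 \right)} + b{\left(E{\left(9 \right)},33 \right)} = 29 \left(-124\right) - \left(137 + 193 \cdot 9^{2} \cdot 33\right) = -3596 - \left(137 + 15633 \cdot 33\right) = -3596 - 516026 = -519622$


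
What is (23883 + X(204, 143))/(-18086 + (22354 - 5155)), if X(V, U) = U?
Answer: -24026/887 ≈ -27.087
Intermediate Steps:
(23883 + X(204, 143))/(-18086 + (22354 - 5155)) = (23883 + 143)/(-18086 + (22354 - 5155)) = 24026/(-18086 + 17199) = 24026/(-887) = 24026*(-1/887) = -24026/887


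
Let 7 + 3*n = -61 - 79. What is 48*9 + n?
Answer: 383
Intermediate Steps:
n = -49 (n = -7/3 + (-61 - 79)/3 = -7/3 + (⅓)*(-140) = -7/3 - 140/3 = -49)
48*9 + n = 48*9 - 49 = 432 - 49 = 383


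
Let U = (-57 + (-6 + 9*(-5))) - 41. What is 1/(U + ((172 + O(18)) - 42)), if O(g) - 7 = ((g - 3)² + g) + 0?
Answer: 1/231 ≈ 0.0043290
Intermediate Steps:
U = -149 (U = (-57 + (-6 - 45)) - 41 = (-57 - 51) - 41 = -108 - 41 = -149)
O(g) = 7 + g + (-3 + g)² (O(g) = 7 + (((g - 3)² + g) + 0) = 7 + (((-3 + g)² + g) + 0) = 7 + ((g + (-3 + g)²) + 0) = 7 + (g + (-3 + g)²) = 7 + g + (-3 + g)²)
1/(U + ((172 + O(18)) - 42)) = 1/(-149 + ((172 + (7 + 18 + (-3 + 18)²)) - 42)) = 1/(-149 + ((172 + (7 + 18 + 15²)) - 42)) = 1/(-149 + ((172 + (7 + 18 + 225)) - 42)) = 1/(-149 + ((172 + 250) - 42)) = 1/(-149 + (422 - 42)) = 1/(-149 + 380) = 1/231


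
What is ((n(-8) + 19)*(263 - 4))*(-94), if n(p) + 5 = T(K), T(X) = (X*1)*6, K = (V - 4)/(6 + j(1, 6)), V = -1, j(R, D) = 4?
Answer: -267806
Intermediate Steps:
K = -1/2 (K = (-1 - 4)/(6 + 4) = -5/10 = -5*1/10 = -1/2 ≈ -0.50000)
T(X) = 6*X (T(X) = X*6 = 6*X)
n(p) = -8 (n(p) = -5 + 6*(-1/2) = -5 - 3 = -8)
((n(-8) + 19)*(263 - 4))*(-94) = ((-8 + 19)*(263 - 4))*(-94) = (11*259)*(-94) = 2849*(-94) = -267806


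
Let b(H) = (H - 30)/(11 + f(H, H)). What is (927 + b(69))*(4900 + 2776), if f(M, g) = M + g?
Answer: 1060531512/149 ≈ 7.1177e+6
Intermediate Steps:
b(H) = (-30 + H)/(11 + 2*H) (b(H) = (H - 30)/(11 + (H + H)) = (-30 + H)/(11 + 2*H))
(927 + b(69))*(4900 + 2776) = (927 + (-30 + 69)/(11 + 2*69))*(4900 + 2776) = (927 + 39/(11 + 138))*7676 = (927 + 39/149)*7676 = (138162/149)*7676 = 1060531512/149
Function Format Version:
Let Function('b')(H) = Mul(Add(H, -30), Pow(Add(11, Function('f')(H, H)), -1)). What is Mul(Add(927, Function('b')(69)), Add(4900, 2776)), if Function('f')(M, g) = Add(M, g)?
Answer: Rational(1060531512, 149) ≈ 7.1177e+6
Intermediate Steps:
Function('b')(H) = Mul(Pow(Add(11, Mul(2, H)), -1), Add(-30, H)) (Function('b')(H) = Mul(Add(H, -30), Pow(Add(11, Add(H, H)), -1)) = Mul(Add(-30, H), Pow(Add(11, Mul(2, H)), -1)) = Mul(Pow(Add(11, Mul(2, H)), -1), Add(-30, H)))
Mul(Add(927, Function('b')(69)), Add(4900, 2776)) = Mul(Add(927, Mul(Pow(Add(11, Mul(2, 69)), -1), Add(-30, 69))), Add(4900, 2776)) = Mul(Add(927, Mul(Pow(Add(11, 138), -1), 39)), 7676) = Mul(Add(927, Mul(Pow(149, -1), 39)), 7676) = Mul(Add(927, Mul(Rational(1, 149), 39)), 7676) = Mul(Add(927, Rational(39, 149)), 7676) = Mul(Rational(138162, 149), 7676) = Rational(1060531512, 149)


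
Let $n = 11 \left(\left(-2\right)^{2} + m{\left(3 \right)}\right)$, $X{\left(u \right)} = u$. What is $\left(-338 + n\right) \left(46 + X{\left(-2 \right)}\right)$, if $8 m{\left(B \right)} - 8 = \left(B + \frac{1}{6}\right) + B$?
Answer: $- \frac{144947}{12} \approx -12079.0$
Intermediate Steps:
$m{\left(B \right)} = \frac{49}{48} + \frac{B}{4}$ ($m{\left(B \right)} = 1 + \frac{\left(B + \frac{1}{6}\right) + B}{8} = 1 + \frac{\left(\frac{1}{6} + B\right) + B}{8} = 1 + \frac{\frac{1}{6} + 2 B}{8} = 1 + \left(\frac{1}{48} + \frac{B}{4}\right) = \frac{49}{48} + \frac{B}{4}$)
$n = \frac{3047}{48}$ ($n = 11 \left(\left(-2\right)^{2} + \left(\frac{49}{48} + \frac{1}{4} \cdot 3\right)\right) = 11 \left(4 + \left(\frac{49}{48} + \frac{3}{4}\right)\right) = 11 \left(4 + \frac{85}{48}\right) = 11 \cdot \frac{277}{48} = \frac{3047}{48} \approx 63.479$)
$\left(-338 + n\right) \left(46 + X{\left(-2 \right)}\right) = \left(-338 + \frac{3047}{48}\right) \left(46 - 2\right) = \left(- \frac{13177}{48}\right) 44 = - \frac{144947}{12}$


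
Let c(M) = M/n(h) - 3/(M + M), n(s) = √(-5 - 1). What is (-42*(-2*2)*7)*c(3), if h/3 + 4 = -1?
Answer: -588 - 588*I*√6 ≈ -588.0 - 1440.3*I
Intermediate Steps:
h = -15 (h = -12 + 3*(-1) = -12 - 3 = -15)
n(s) = I*√6 (n(s) = √(-6) = I*√6)
c(M) = -3/(2*M) - I*M*√6/6 (c(M) = M/((I*√6)) - 3/(M + M) = M*(-I*√6/6) - 3*1/(2*M) = -I*M*√6/6 - 3/(2*M) = -3/(2*M) - I*M*√6/6)
(-42*(-2*2)*7)*c(3) = (-42*(-2*2)*7)*((⅙)*(-9 - 1*I*√6*3²)/3) = (-(-168)*7)*((⅙)*(⅓)*(-9 - 1*I*√6*9)) = (-42*(-28))*((⅙)*(⅓)*(-9 - 9*I*√6)) = 1176*(-½ - I*√6/2) = -588 - 588*I*√6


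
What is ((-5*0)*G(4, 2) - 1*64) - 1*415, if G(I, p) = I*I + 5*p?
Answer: -479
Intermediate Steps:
G(I, p) = I² + 5*p
((-5*0)*G(4, 2) - 1*64) - 1*415 = ((-5*0)*(4² + 5*2) - 1*64) - 1*415 = (0*(16 + 10) - 64) - 415 = (0*26 - 64) - 415 = (0 - 64) - 415 = -64 - 415 = -479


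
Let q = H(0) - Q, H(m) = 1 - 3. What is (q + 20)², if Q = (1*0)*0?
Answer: 324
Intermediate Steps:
H(m) = -2
Q = 0 (Q = 0*0 = 0)
q = -2 (q = -2 - 1*0 = -2 + 0 = -2)
(q + 20)² = (-2 + 20)² = 18² = 324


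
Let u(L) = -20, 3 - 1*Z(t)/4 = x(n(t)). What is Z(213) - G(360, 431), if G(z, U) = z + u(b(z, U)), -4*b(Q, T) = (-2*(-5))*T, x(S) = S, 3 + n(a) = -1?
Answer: -312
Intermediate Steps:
n(a) = -4 (n(a) = -3 - 1 = -4)
b(Q, T) = -5*T/2 (b(Q, T) = -(-2*(-5))*T/4 = -5*T/2)
Z(t) = 28 (Z(t) = 12 - 4*(-4) = 12 + 16 = 28)
G(z, U) = -20 + z (G(z, U) = z - 20 = -20 + z)
Z(213) - G(360, 431) = 28 - (-20 + 360) = 28 - 1*340 = 28 - 340 = -312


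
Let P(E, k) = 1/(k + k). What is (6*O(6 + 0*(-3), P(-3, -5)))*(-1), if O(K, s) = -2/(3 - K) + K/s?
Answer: 356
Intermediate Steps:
P(E, k) = 1/(2*k)
(6*O(6 + 0*(-3), P(-3, -5)))*(-1) = (6*(((6 + 0*(-3))² - 3*(6 + 0*(-3)) + 2*((½)/(-5)))/((((½)/(-5)))*(-3 + (6 + 0*(-3))))))*(-1) = (6*(((6 + 0)² - 3*(6 + 0) + 2*((½)*(-⅕)))/((((½)*(-⅕)))*(-3 + (6 + 0)))))*(-1) = (6*((6² - 3*6 + 2*(-⅒))/((-⅒)*(-3 + 6))))*(-1) = (6*(-10*(36 - 18 - ⅕)/3))*(-1) = (6*(-10*⅓*89/5))*(-1) = (6*(-178/3))*(-1) = -356*(-1) = 356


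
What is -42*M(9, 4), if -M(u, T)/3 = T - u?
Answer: -630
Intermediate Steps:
M(u, T) = -3*T + 3*u (M(u, T) = -3*(T - u) = -3*T + 3*u)
-42*M(9, 4) = -42*(-3*4 + 3*9) = -42*(-12 + 27) = -42*15 = -630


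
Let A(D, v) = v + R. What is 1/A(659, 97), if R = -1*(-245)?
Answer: 1/342 ≈ 0.0029240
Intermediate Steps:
R = 245
A(D, v) = 245 + v (A(D, v) = v + 245 = 245 + v)
1/A(659, 97) = 1/(245 + 97) = 1/342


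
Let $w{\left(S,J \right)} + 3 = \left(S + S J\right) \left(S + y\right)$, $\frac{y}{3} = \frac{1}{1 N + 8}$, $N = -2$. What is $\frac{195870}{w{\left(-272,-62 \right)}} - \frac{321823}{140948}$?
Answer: $- \frac{492444509791}{211644274996} \approx -2.3268$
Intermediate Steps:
$y = \frac{1}{2}$ ($y = \frac{3}{1 \left(-2\right) + 8} = \frac{3}{-2 + 8} = \frac{3}{6} = 3 \cdot \frac{1}{6} = \frac{1}{2} \approx 0.5$)
$w{\left(S,J \right)} = -3 + \left(\frac{1}{2} + S\right) \left(S + J S\right)$ ($w{\left(S,J \right)} = -3 + \left(S + S J\right) \left(S + \frac{1}{2}\right) = -3 + \left(S + J S\right) \left(\frac{1}{2} + S\right) = -3 + \left(\frac{1}{2} + S\right) \left(S + J S\right)$)
$\frac{195870}{w{\left(-272,-62 \right)}} - \frac{321823}{140948} = \frac{195870}{-3 + \left(-272\right)^{2} + \frac{1}{2} \left(-272\right) - 62 \left(-272\right)^{2} + \frac{1}{2} \left(-62\right) \left(-272\right)} - \frac{321823}{140948} = \frac{195870}{-3 + 73984 - 136 - 4587008 + 8432} - \frac{321823}{140948} = \frac{195870}{-4504731} - \frac{321823}{140948} = 195870 \left(- \frac{1}{4504731}\right) - \frac{321823}{140948} = - \frac{65290}{1501577} - \frac{321823}{140948} = - \frac{492444509791}{211644274996}$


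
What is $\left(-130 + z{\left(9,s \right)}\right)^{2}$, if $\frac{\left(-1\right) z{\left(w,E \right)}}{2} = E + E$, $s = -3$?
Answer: $13924$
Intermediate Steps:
$z{\left(w,E \right)} = - 4 E$ ($z{\left(w,E \right)} = - 2 \left(E + E\right) = - 2 \cdot 2 E = - 4 E$)
$\left(-130 + z{\left(9,s \right)}\right)^{2} = \left(-130 - -12\right)^{2} = \left(-130 + 12\right)^{2} = \left(-118\right)^{2} = 13924$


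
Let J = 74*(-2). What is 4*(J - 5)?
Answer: -612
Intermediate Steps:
J = -148
4*(J - 5) = 4*(-148 - 5) = 4*(-153) = -612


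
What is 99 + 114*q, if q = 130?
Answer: 14919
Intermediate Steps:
99 + 114*q = 99 + 114*130 = 99 + 14820 = 14919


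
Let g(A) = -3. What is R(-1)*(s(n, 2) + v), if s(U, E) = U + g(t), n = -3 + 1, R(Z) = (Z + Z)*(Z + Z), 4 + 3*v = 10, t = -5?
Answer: -12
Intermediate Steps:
v = 2 (v = -4/3 + (1/3)*10 = -4/3 + 10/3 = 2)
R(Z) = 4*Z**2 (R(Z) = (2*Z)*(2*Z) = 4*Z**2)
n = -2
s(U, E) = -3 + U (s(U, E) = U - 3 = -3 + U)
R(-1)*(s(n, 2) + v) = (4*(-1)**2)*((-3 - 2) + 2) = (4*1)*(-5 + 2) = 4*(-3) = -12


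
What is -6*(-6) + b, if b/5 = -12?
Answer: -24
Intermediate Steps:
b = -60 (b = 5*(-12) = -60)
-6*(-6) + b = -6*(-6) - 60 = 36 - 60 = -24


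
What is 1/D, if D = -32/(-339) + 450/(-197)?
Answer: -66783/146246 ≈ -0.45665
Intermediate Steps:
D = -146246/66783 (D = -32*(-1/339) + 450*(-1/197) = 32/339 - 450/197 = -146246/66783 ≈ -2.1899)
1/D = 1/(-146246/66783) = -66783/146246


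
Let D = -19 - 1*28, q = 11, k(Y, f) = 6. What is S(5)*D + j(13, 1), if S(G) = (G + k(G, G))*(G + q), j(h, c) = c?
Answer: -8271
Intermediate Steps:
D = -47 (D = -19 - 28 = -47)
S(G) = (6 + G)*(11 + G) (S(G) = (G + 6)*(G + 11) = (6 + G)*(11 + G))
S(5)*D + j(13, 1) = (66 + 5**2 + 17*5)*(-47) + 1 = (66 + 25 + 85)*(-47) + 1 = 176*(-47) + 1 = -8272 + 1 = -8271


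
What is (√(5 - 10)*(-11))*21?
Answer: -231*I*√5 ≈ -516.53*I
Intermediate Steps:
(√(5 - 10)*(-11))*21 = (√(-5)*(-11))*21 = ((I*√5)*(-11))*21 = -11*I*√5*21 = -231*I*√5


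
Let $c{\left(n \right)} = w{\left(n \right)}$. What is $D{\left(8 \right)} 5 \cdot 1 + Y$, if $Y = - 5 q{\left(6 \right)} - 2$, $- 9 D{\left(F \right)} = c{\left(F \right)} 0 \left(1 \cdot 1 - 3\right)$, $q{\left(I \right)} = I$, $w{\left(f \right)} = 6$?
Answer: $-32$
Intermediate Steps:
$c{\left(n \right)} = 6$
$D{\left(F \right)} = 0$ ($D{\left(F \right)} = - \frac{6 \cdot 0 \left(1 \cdot 1 - 3\right)}{9} = - \frac{0 \left(1 - 3\right)}{9} = - \frac{0 \left(-2\right)}{9} = \left(- \frac{1}{9}\right) 0 = 0$)
$Y = -32$ ($Y = \left(-5\right) 6 - 2 = -30 - 2 = -32$)
$D{\left(8 \right)} 5 \cdot 1 + Y = 0 \cdot 5 \cdot 1 - 32 = 0 \cdot 5 - 32 = 0 - 32 = -32$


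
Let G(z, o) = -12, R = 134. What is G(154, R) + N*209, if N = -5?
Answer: -1057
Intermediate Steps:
G(154, R) + N*209 = -12 - 5*209 = -12 - 1045 = -1057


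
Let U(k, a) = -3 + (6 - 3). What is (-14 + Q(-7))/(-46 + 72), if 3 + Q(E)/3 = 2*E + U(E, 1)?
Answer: -5/2 ≈ -2.5000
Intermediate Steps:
U(k, a) = 0 (U(k, a) = -3 + 3 = 0)
Q(E) = -9 + 6*E (Q(E) = -9 + 3*(2*E + 0) = -9 + 3*(2*E) = -9 + 6*E)
(-14 + Q(-7))/(-46 + 72) = (-14 + (-9 + 6*(-7)))/(-46 + 72) = (-14 + (-9 - 42))/26 = (-14 - 51)*(1/26) = -65*1/26 = -5/2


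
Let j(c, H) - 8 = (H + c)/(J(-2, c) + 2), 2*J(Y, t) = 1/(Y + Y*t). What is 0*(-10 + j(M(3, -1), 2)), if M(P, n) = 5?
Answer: 0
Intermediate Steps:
J(Y, t) = 1/(2*(Y + Y*t))
j(c, H) = 8 + (H + c)/(2 - 1/(4*(1 + c))) (j(c, H) = 8 + (H + c)/((1/2)/(-2*(1 + c)) + 2) = 8 + (H + c)/((1/2)*(-1/2)/(1 + c) + 2) = 8 + (H + c)/(-1/(4*(1 + c)) + 2) = 8 + (H + c)/(2 - 1/(4*(1 + c))))
0*(-10 + j(M(3, -1), 2)) = 0*(-10 + 4*(-2 + (1 + 5)*(16 + 2 + 5))/(7 + 8*5)) = 0*(-10 + 4*(-2 + 6*23)/(7 + 40)) = 0*(-10 + 4*(-2 + 138)/47) = 0*(-10 + 4*(1/47)*136) = 0*(-10 + 544/47) = 0*(74/47) = 0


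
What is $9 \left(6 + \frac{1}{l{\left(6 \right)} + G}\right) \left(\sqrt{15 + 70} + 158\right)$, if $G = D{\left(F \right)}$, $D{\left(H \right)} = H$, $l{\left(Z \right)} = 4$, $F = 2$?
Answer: $8769 + \frac{111 \sqrt{85}}{2} \approx 9280.7$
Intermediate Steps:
$G = 2$
$9 \left(6 + \frac{1}{l{\left(6 \right)} + G}\right) \left(\sqrt{15 + 70} + 158\right) = 9 \left(6 + \frac{1}{4 + 2}\right) \left(\sqrt{15 + 70} + 158\right) = 9 \left(6 + \frac{1}{6}\right) \left(\sqrt{85} + 158\right) = 9 \left(6 + \frac{1}{6}\right) \left(158 + \sqrt{85}\right) = 9 \cdot \frac{37}{6} \left(158 + \sqrt{85}\right) = \frac{111 \left(158 + \sqrt{85}\right)}{2} = 8769 + \frac{111 \sqrt{85}}{2}$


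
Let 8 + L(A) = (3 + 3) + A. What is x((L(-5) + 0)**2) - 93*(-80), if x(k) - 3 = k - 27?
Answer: 7465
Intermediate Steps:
L(A) = -2 + A (L(A) = -8 + ((3 + 3) + A) = -8 + (6 + A) = -2 + A)
x(k) = -24 + k (x(k) = 3 + (k - 27) = 3 + (-27 + k) = -24 + k)
x((L(-5) + 0)**2) - 93*(-80) = (-24 + ((-2 - 5) + 0)**2) - 93*(-80) = (-24 + (-7 + 0)**2) + 7440 = (-24 + (-7)**2) + 7440 = (-24 + 49) + 7440 = 25 + 7440 = 7465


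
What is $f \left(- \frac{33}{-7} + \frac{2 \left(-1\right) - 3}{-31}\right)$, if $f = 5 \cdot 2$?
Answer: $\frac{10580}{217} \approx 48.756$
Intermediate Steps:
$f = 10$
$f \left(- \frac{33}{-7} + \frac{2 \left(-1\right) - 3}{-31}\right) = 10 \left(- \frac{33}{-7} + \frac{2 \left(-1\right) - 3}{-31}\right) = 10 \left(\left(-33\right) \left(- \frac{1}{7}\right) + \left(-2 - 3\right) \left(- \frac{1}{31}\right)\right) = 10 \left(\frac{33}{7} - - \frac{5}{31}\right) = 10 \left(\frac{33}{7} + \frac{5}{31}\right) = 10 \cdot \frac{1058}{217} = \frac{10580}{217}$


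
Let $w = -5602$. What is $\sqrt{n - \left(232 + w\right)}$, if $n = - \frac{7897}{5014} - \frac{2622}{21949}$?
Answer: $\frac{\sqrt{65018263035147855674}}{110052286} \approx 73.269$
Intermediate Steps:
$n = - \frac{186477961}{110052286}$ ($n = \left(-7897\right) \frac{1}{5014} - \frac{2622}{21949} = - \frac{7897}{5014} - \frac{2622}{21949} = - \frac{186477961}{110052286} \approx -1.6944$)
$\sqrt{n - \left(232 + w\right)} = \sqrt{- \frac{186477961}{110052286} - -5370} = \sqrt{- \frac{186477961}{110052286} + \left(-232 + 5602\right)} = \sqrt{- \frac{186477961}{110052286} + 5370} = \sqrt{\frac{590794297859}{110052286}} = \frac{\sqrt{65018263035147855674}}{110052286}$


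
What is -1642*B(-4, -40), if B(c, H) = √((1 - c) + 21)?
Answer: -1642*√26 ≈ -8372.6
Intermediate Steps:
B(c, H) = √(22 - c)
-1642*B(-4, -40) = -1642*√(22 - 1*(-4)) = -1642*√(22 + 4) = -1642*√26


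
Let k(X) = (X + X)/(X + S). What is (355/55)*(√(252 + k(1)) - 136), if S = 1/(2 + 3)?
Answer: -9656/11 + 71*√2283/33 ≈ -775.02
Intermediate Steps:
S = ⅕ (S = 1/5 = ⅕ ≈ 0.20000)
k(X) = 2*X/(⅕ + X) (k(X) = (X + X)/(X + ⅕) = (2*X)/(⅕ + X) = 2*X/(⅕ + X))
(355/55)*(√(252 + k(1)) - 136) = (355/55)*(√(252 + 10*1/(1 + 5*1)) - 136) = (355*(1/55))*(√(252 + 10*1/(1 + 5)) - 136) = 71*(√(252 + 10*1/6) - 136)/11 = 71*(√(252 + 10*1*(⅙)) - 136)/11 = 71*(√(252 + 5/3) - 136)/11 = 71*(√(761/3) - 136)/11 = 71*(√2283/3 - 136)/11 = 71*(-136 + √2283/3)/11 = -9656/11 + 71*√2283/33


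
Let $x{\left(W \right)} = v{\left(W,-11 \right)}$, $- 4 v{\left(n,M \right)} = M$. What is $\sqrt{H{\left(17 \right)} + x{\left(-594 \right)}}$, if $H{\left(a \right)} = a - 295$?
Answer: $\frac{i \sqrt{1101}}{2} \approx 16.591 i$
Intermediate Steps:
$v{\left(n,M \right)} = - \frac{M}{4}$
$x{\left(W \right)} = \frac{11}{4}$ ($x{\left(W \right)} = \left(- \frac{1}{4}\right) \left(-11\right) = \frac{11}{4}$)
$H{\left(a \right)} = -295 + a$ ($H{\left(a \right)} = a - 295 = -295 + a$)
$\sqrt{H{\left(17 \right)} + x{\left(-594 \right)}} = \sqrt{\left(-295 + 17\right) + \frac{11}{4}} = \sqrt{-278 + \frac{11}{4}} = \sqrt{- \frac{1101}{4}} = \frac{i \sqrt{1101}}{2}$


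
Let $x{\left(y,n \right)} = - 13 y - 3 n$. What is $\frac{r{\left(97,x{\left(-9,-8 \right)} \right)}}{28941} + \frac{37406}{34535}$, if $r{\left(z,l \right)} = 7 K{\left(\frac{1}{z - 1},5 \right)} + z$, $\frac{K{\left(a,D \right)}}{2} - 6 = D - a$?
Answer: $\frac{52379054143}{47974916880} \approx 1.0918$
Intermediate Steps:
$K{\left(a,D \right)} = 12 - 2 a + 2 D$ ($K{\left(a,D \right)} = 12 + 2 \left(D - a\right) = 12 + \left(- 2 a + 2 D\right) = 12 - 2 a + 2 D$)
$r{\left(z,l \right)} = 154 + z - \frac{14}{-1 + z}$ ($r{\left(z,l \right)} = 7 \left(12 - \frac{2}{z - 1} + 2 \cdot 5\right) + z = 7 \left(12 - \frac{2}{-1 + z} + 10\right) + z = 7 \left(22 - \frac{2}{-1 + z}\right) + z = \left(154 - \frac{14}{-1 + z}\right) + z = 154 + z - \frac{14}{-1 + z}$)
$\frac{r{\left(97,x{\left(-9,-8 \right)} \right)}}{28941} + \frac{37406}{34535} = \frac{\frac{1}{-1 + 97} \left(-14 + \left(-1 + 97\right) \left(154 + 97\right)\right)}{28941} + \frac{37406}{34535} = \frac{-14 + 96 \cdot 251}{96} \cdot \frac{1}{28941} + 37406 \cdot \frac{1}{34535} = \frac{-14 + 24096}{96} \cdot \frac{1}{28941} + \frac{37406}{34535} = \frac{1}{96} \cdot 24082 \cdot \frac{1}{28941} + \frac{37406}{34535} = \frac{12041}{48} \cdot \frac{1}{28941} + \frac{37406}{34535} = \frac{12041}{1389168} + \frac{37406}{34535} = \frac{52379054143}{47974916880}$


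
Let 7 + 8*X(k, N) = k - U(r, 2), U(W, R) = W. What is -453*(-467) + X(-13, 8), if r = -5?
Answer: 1692393/8 ≈ 2.1155e+5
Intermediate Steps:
X(k, N) = -¼ + k/8 (X(k, N) = -7/8 + (k - 1*(-5))/8 = -7/8 + (k + 5)/8 = -7/8 + (5 + k)/8 = -7/8 + (5/8 + k/8) = -¼ + k/8)
-453*(-467) + X(-13, 8) = -453*(-467) + (-¼ + (⅛)*(-13)) = 211551 + (-¼ - 13/8) = 211551 - 15/8 = 1692393/8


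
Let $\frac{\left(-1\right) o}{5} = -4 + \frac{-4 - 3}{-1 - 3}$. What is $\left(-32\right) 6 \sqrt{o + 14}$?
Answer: $- 96 \sqrt{101} \approx -964.79$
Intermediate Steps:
$o = \frac{45}{4}$ ($o = - 5 \left(-4 + \frac{-4 - 3}{-1 - 3}\right) = - 5 \left(-4 - \frac{7}{-4}\right) = - 5 \left(-4 - - \frac{7}{4}\right) = - 5 \left(-4 + \frac{7}{4}\right) = \left(-5\right) \left(- \frac{9}{4}\right) = \frac{45}{4} \approx 11.25$)
$\left(-32\right) 6 \sqrt{o + 14} = \left(-32\right) 6 \sqrt{\frac{45}{4} + 14} = - 192 \sqrt{\frac{101}{4}} = - 192 \frac{\sqrt{101}}{2} = - 96 \sqrt{101}$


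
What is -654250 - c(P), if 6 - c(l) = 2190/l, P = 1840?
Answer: -120382885/184 ≈ -6.5426e+5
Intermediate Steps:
c(l) = 6 - 2190/l
-654250 - c(P) = -654250 - (6 - 2190/1840) = -654250 - (6 - 2190*1/1840) = -654250 - (6 - 219/184) = -654250 - 1*885/184 = -654250 - 885/184 = -120382885/184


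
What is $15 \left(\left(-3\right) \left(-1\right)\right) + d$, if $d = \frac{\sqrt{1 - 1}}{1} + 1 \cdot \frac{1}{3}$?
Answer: $\frac{136}{3} \approx 45.333$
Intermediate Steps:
$d = \frac{1}{3}$ ($d = \sqrt{0} \cdot 1 + 1 \cdot \frac{1}{3} = 0 \cdot 1 + \frac{1}{3} = 0 + \frac{1}{3} = \frac{1}{3} \approx 0.33333$)
$15 \left(\left(-3\right) \left(-1\right)\right) + d = 15 \left(\left(-3\right) \left(-1\right)\right) + \frac{1}{3} = 15 \cdot 3 + \frac{1}{3} = 45 + \frac{1}{3} = \frac{136}{3}$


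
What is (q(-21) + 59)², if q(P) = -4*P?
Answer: 20449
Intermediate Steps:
(q(-21) + 59)² = (-4*(-21) + 59)² = (84 + 59)² = 143² = 20449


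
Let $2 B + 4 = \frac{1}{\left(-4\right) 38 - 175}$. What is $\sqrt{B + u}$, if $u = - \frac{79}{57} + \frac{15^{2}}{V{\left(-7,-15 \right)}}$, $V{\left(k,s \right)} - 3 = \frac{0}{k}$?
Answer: $\frac{\sqrt{1228595898}}{4142} \approx 8.4624$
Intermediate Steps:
$V{\left(k,s \right)} = 3$ ($V{\left(k,s \right)} = 3 + \frac{0}{k} = 3 + 0 = 3$)
$u = \frac{4196}{57}$ ($u = - \frac{79}{57} + \frac{15^{2}}{3} = \left(-79\right) \frac{1}{57} + 225 \cdot \frac{1}{3} = - \frac{79}{57} + 75 = \frac{4196}{57} \approx 73.614$)
$B = - \frac{1309}{654}$ ($B = -2 + \frac{1}{2 \left(\left(-4\right) 38 - 175\right)} = -2 + \frac{1}{2 \left(-152 - 175\right)} = -2 + \frac{1}{2 \left(-327\right)} = -2 + \frac{1}{2} \left(- \frac{1}{327}\right) = -2 - \frac{1}{654} = - \frac{1309}{654} \approx -2.0015$)
$\sqrt{B + u} = \sqrt{- \frac{1309}{654} + \frac{4196}{57}} = \sqrt{\frac{296619}{4142}} = \frac{\sqrt{1228595898}}{4142}$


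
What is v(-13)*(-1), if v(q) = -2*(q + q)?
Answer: -52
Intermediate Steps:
v(q) = -4*q
v(-13)*(-1) = -4*(-13)*(-1) = 52*(-1) = -52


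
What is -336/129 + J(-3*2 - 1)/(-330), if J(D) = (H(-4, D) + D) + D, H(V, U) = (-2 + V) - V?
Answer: -18136/7095 ≈ -2.5562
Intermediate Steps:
H(V, U) = -2
J(D) = -2 + 2*D (J(D) = (-2 + D) + D = -2 + 2*D)
-336/129 + J(-3*2 - 1)/(-330) = -336/129 + (-2 + 2*(-3*2 - 1))/(-330) = -336*1/129 + (-2 + 2*(-6 - 1))*(-1/330) = -112/43 + (-2 + 2*(-7))*(-1/330) = -112/43 + (-2 - 14)*(-1/330) = -112/43 - 16*(-1/330) = -112/43 + 8/165 = -18136/7095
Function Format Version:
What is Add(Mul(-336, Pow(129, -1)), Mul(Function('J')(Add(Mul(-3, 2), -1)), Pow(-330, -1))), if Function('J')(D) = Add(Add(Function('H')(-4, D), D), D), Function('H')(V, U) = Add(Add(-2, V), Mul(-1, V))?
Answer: Rational(-18136, 7095) ≈ -2.5562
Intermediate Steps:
Function('H')(V, U) = -2
Function('J')(D) = Add(-2, Mul(2, D)) (Function('J')(D) = Add(Add(-2, D), D) = Add(-2, Mul(2, D)))
Add(Mul(-336, Pow(129, -1)), Mul(Function('J')(Add(Mul(-3, 2), -1)), Pow(-330, -1))) = Add(Mul(-336, Pow(129, -1)), Mul(Add(-2, Mul(2, Add(Mul(-3, 2), -1))), Pow(-330, -1))) = Add(Mul(-336, Rational(1, 129)), Mul(Add(-2, Mul(2, Add(-6, -1))), Rational(-1, 330))) = Add(Rational(-112, 43), Mul(Add(-2, Mul(2, -7)), Rational(-1, 330))) = Add(Rational(-112, 43), Mul(Add(-2, -14), Rational(-1, 330))) = Add(Rational(-112, 43), Mul(-16, Rational(-1, 330))) = Add(Rational(-112, 43), Rational(8, 165)) = Rational(-18136, 7095)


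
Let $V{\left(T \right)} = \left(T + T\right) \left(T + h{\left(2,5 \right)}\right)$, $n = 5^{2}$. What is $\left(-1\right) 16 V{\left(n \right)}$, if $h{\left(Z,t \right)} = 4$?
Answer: $-23200$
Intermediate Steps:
$n = 25$
$V{\left(T \right)} = 2 T \left(4 + T\right)$ ($V{\left(T \right)} = \left(T + T\right) \left(T + 4\right) = 2 T \left(4 + T\right)$)
$\left(-1\right) 16 V{\left(n \right)} = \left(-1\right) 16 \cdot 2 \cdot 25 \left(4 + 25\right) = - 16 \cdot 2 \cdot 25 \cdot 29 = \left(-16\right) 1450 = -23200$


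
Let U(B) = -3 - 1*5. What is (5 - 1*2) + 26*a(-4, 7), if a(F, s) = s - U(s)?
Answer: 393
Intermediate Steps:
U(B) = -8 (U(B) = -3 - 5 = -8)
a(F, s) = 8 + s (a(F, s) = s - 1*(-8) = s + 8 = 8 + s)
(5 - 1*2) + 26*a(-4, 7) = (5 - 1*2) + 26*(8 + 7) = (5 - 2) + 26*15 = 3 + 390 = 393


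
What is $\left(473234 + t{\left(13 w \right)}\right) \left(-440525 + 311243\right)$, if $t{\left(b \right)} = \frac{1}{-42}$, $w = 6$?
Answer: $- \frac{428264444369}{7} \approx -6.1181 \cdot 10^{10}$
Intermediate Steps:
$t{\left(b \right)} = - \frac{1}{42}$
$\left(473234 + t{\left(13 w \right)}\right) \left(-440525 + 311243\right) = \left(473234 - \frac{1}{42}\right) \left(-440525 + 311243\right) = \frac{19875827}{42} \left(-129282\right) = - \frac{428264444369}{7}$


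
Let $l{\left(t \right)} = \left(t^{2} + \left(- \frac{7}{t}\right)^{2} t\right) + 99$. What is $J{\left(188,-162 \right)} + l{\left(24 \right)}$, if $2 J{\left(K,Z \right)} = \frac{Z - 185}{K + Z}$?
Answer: $\frac{209155}{312} \approx 670.37$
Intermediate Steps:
$J{\left(K,Z \right)} = \frac{-185 + Z}{2 \left(K + Z\right)}$ ($J{\left(K,Z \right)} = \frac{\left(Z - 185\right) \frac{1}{K + Z}}{2} = \frac{\left(-185 + Z\right) \frac{1}{K + Z}}{2} = \frac{\frac{1}{K + Z} \left(-185 + Z\right)}{2} = \frac{-185 + Z}{2 \left(K + Z\right)}$)
$l{\left(t \right)} = 99 + t^{2} + \frac{49}{t}$ ($l{\left(t \right)} = \left(t^{2} + \frac{49}{t^{2}} t\right) + 99 = \left(t^{2} + \frac{49}{t}\right) + 99 = 99 + t^{2} + \frac{49}{t}$)
$J{\left(188,-162 \right)} + l{\left(24 \right)} = \frac{-185 - 162}{2 \left(188 - 162\right)} + \left(99 + 24^{2} + \frac{49}{24}\right) = \frac{1}{2} \cdot \frac{1}{26} \left(-347\right) + \left(99 + 576 + 49 \cdot \frac{1}{24}\right) = \frac{1}{2} \cdot \frac{1}{26} \left(-347\right) + \left(99 + 576 + \frac{49}{24}\right) = - \frac{347}{52} + \frac{16249}{24} = \frac{209155}{312}$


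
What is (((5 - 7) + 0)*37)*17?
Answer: -1258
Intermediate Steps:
(((5 - 7) + 0)*37)*17 = ((-2 + 0)*37)*17 = -2*37*17 = -74*17 = -1258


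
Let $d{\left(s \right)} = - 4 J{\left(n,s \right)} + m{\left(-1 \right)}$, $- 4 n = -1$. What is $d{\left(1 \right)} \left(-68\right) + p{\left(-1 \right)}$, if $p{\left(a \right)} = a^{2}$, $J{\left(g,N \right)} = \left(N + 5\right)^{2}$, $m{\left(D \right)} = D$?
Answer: $9861$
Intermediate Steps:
$n = \frac{1}{4}$ ($n = \left(- \frac{1}{4}\right) \left(-1\right) = \frac{1}{4} \approx 0.25$)
$J{\left(g,N \right)} = \left(5 + N\right)^{2}$
$d{\left(s \right)} = -1 - 4 \left(5 + s\right)^{2}$ ($d{\left(s \right)} = - 4 \left(5 + s\right)^{2} - 1 = -1 - 4 \left(5 + s\right)^{2}$)
$d{\left(1 \right)} \left(-68\right) + p{\left(-1 \right)} = \left(-1 - 4 \left(5 + 1\right)^{2}\right) \left(-68\right) + \left(-1\right)^{2} = \left(-1 - 4 \cdot 6^{2}\right) \left(-68\right) + 1 = \left(-1 - 144\right) \left(-68\right) + 1 = \left(-145\right) \left(-68\right) + 1 = 9860 + 1 = 9861$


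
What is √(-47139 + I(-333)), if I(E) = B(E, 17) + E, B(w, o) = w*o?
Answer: I*√53133 ≈ 230.51*I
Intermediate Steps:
B(w, o) = o*w
I(E) = 18*E (I(E) = 17*E + E = 18*E)
√(-47139 + I(-333)) = √(-47139 + 18*(-333)) = √(-47139 - 5994) = √(-53133) = I*√53133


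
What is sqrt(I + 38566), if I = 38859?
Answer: 5*sqrt(3097) ≈ 278.25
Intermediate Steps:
sqrt(I + 38566) = sqrt(38859 + 38566) = sqrt(77425) = 5*sqrt(3097)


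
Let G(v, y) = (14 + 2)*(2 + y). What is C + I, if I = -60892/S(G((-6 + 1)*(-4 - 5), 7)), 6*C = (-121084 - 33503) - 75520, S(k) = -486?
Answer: -18577775/486 ≈ -38226.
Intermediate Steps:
G(v, y) = 32 + 16*y (G(v, y) = 16*(2 + y) = 32 + 16*y)
C = -230107/6 (C = ((-121084 - 33503) - 75520)/6 = (-154587 - 75520)/6 = (1/6)*(-230107) = -230107/6 ≈ -38351.)
I = 30446/243 (I = -60892/(-486) = -60892*(-1/486) = 30446/243 ≈ 125.29)
C + I = -230107/6 + 30446/243 = -18577775/486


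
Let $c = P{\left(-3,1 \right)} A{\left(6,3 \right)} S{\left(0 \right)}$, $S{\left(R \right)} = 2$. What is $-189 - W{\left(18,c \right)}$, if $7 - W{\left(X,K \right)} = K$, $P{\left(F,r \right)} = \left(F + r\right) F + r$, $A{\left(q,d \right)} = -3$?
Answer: $-238$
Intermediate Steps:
$P{\left(F,r \right)} = r + F \left(F + r\right)$ ($P{\left(F,r \right)} = F \left(F + r\right) + r = r + F \left(F + r\right)$)
$c = -42$ ($c = \left(1 + \left(-3\right)^{2} - 3\right) \left(-3\right) 2 = \left(1 + 9 - 3\right) \left(-3\right) 2 = 7 \left(-3\right) 2 = \left(-21\right) 2 = -42$)
$W{\left(X,K \right)} = 7 - K$
$-189 - W{\left(18,c \right)} = -189 - \left(7 - -42\right) = -189 - \left(7 + 42\right) = -189 - 49 = -238$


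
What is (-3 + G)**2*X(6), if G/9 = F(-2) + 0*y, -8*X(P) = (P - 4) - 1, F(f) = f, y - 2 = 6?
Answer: -441/8 ≈ -55.125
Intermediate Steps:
y = 8 (y = 2 + 6 = 8)
X(P) = 5/8 - P/8 (X(P) = -((P - 4) - 1)/8 = -((-4 + P) - 1)/8 = -(-5 + P)/8 = 5/8 - P/8)
G = -18 (G = 9*(-2 + 0*8) = 9*(-2 + 0) = 9*(-2) = -18)
(-3 + G)**2*X(6) = (-3 - 18)**2*(5/8 - 1/8*6) = (-21)**2*(5/8 - 3/4) = 441*(-1/8) = -441/8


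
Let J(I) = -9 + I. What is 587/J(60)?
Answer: 587/51 ≈ 11.510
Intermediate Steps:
587/J(60) = 587/(-9 + 60) = 587/51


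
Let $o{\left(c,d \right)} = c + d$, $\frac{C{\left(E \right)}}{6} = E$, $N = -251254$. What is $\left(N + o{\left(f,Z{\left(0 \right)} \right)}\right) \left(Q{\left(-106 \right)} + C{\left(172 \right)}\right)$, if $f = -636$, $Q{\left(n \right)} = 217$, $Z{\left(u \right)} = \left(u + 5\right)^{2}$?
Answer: $-314579385$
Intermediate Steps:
$Z{\left(u \right)} = \left(5 + u\right)^{2}$
$C{\left(E \right)} = 6 E$
$\left(N + o{\left(f,Z{\left(0 \right)} \right)}\right) \left(Q{\left(-106 \right)} + C{\left(172 \right)}\right) = \left(-251254 - \left(636 - \left(5 + 0\right)^{2}\right)\right) \left(217 + 6 \cdot 172\right) = \left(-251254 - \left(636 - 5^{2}\right)\right) \left(217 + 1032\right) = \left(-251254 + \left(-636 + 25\right)\right) 1249 = \left(-251254 - 611\right) 1249 = \left(-251865\right) 1249 = -314579385$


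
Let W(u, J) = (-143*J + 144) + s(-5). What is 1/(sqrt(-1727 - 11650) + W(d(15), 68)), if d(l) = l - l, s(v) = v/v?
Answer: -3193/30590206 - 7*I*sqrt(273)/91770618 ≈ -0.00010438 - 1.2603e-6*I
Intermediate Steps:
s(v) = 1
d(l) = 0
W(u, J) = 145 - 143*J (W(u, J) = (-143*J + 144) + 1 = (144 - 143*J) + 1 = 145 - 143*J)
1/(sqrt(-1727 - 11650) + W(d(15), 68)) = 1/(sqrt(-1727 - 11650) + (145 - 143*68)) = 1/(sqrt(-13377) + (145 - 9724)) = 1/(7*I*sqrt(273) - 9579) = 1/(-9579 + 7*I*sqrt(273))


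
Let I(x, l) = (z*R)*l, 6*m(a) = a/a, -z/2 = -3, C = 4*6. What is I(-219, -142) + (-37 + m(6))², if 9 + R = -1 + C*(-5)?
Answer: 4036201/36 ≈ 1.1212e+5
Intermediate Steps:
C = 24
z = 6 (z = -2*(-3) = 6)
R = -130 (R = -9 + (-1 + 24*(-5)) = -9 + (-1 - 120) = -9 - 121 = -130)
m(a) = ⅙ (m(a) = (a/a)/6 = (⅙)*1 = ⅙)
I(x, l) = -780*l (I(x, l) = (6*(-130))*l = -780*l)
I(-219, -142) + (-37 + m(6))² = -780*(-142) + (-37 + ⅙)² = 110760 + (-221/6)² = 110760 + 48841/36 = 4036201/36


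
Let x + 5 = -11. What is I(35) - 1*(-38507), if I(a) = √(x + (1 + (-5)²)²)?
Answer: 38507 + 2*√165 ≈ 38533.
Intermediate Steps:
x = -16 (x = -5 - 11 = -16)
I(a) = 2*√165 (I(a) = √(-16 + (1 + (-5)²)²) = √(-16 + (1 + 25)²) = √(-16 + 26²) = √(-16 + 676) = √660 = 2*√165)
I(35) - 1*(-38507) = 2*√165 - 1*(-38507) = 2*√165 + 38507 = 38507 + 2*√165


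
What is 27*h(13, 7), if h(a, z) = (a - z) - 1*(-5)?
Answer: 297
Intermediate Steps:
h(a, z) = 5 + a - z (h(a, z) = (a - z) + 5 = 5 + a - z)
27*h(13, 7) = 27*(5 + 13 - 1*7) = 27*(5 + 13 - 7) = 27*11 = 297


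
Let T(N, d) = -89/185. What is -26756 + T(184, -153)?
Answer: -4949949/185 ≈ -26756.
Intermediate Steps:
T(N, d) = -89/185 (T(N, d) = -89*1/185 = -89/185)
-26756 + T(184, -153) = -26756 - 89/185 = -4949949/185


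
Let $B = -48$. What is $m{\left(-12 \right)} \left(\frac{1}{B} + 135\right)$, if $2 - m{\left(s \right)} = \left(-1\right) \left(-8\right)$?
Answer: $- \frac{6479}{8} \approx -809.88$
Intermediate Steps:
$m{\left(s \right)} = -6$ ($m{\left(s \right)} = 2 - \left(-1\right) \left(-8\right) = 2 - 8 = -6$)
$m{\left(-12 \right)} \left(\frac{1}{B} + 135\right) = - 6 \left(\frac{1}{-48} + 135\right) = - 6 \left(- \frac{1}{48} + 135\right) = \left(-6\right) \frac{6479}{48} = - \frac{6479}{8}$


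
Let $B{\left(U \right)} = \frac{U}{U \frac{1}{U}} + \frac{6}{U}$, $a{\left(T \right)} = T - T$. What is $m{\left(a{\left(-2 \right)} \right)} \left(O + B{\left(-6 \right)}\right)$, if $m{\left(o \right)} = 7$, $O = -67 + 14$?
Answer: $-420$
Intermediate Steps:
$a{\left(T \right)} = 0$
$B{\left(U \right)} = U + \frac{6}{U}$ ($B{\left(U \right)} = \frac{U}{1} + \frac{6}{U} = U 1 + \frac{6}{U} = U + \frac{6}{U}$)
$O = -53$
$m{\left(a{\left(-2 \right)} \right)} \left(O + B{\left(-6 \right)}\right) = 7 \left(-53 - \left(6 - \frac{6}{-6}\right)\right) = 7 \left(-53 + \left(-6 + 6 \left(- \frac{1}{6}\right)\right)\right) = 7 \left(-53 - 7\right) = 7 \left(-60\right) = -420$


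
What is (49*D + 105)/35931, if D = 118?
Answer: 29/177 ≈ 0.16384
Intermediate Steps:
(49*D + 105)/35931 = (49*118 + 105)/35931 = (5782 + 105)*(1/35931) = 5887*(1/35931) = 29/177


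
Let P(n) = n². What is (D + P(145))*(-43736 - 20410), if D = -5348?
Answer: -1005616842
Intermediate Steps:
(D + P(145))*(-43736 - 20410) = (-5348 + 145²)*(-43736 - 20410) = (-5348 + 21025)*(-64146) = 15677*(-64146) = -1005616842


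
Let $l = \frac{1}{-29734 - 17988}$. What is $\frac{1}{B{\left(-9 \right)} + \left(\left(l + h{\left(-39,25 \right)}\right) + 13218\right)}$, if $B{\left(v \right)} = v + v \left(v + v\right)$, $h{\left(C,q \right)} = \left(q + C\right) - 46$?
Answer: $\frac{47722}{635227541} \approx 7.5126 \cdot 10^{-5}$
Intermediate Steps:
$h{\left(C,q \right)} = -46 + C + q$ ($h{\left(C,q \right)} = \left(C + q\right) - 46 = -46 + C + q$)
$l = - \frac{1}{47722}$ ($l = \frac{1}{-47722} = - \frac{1}{47722} \approx -2.0955 \cdot 10^{-5}$)
$B{\left(v \right)} = v + 2 v^{2}$ ($B{\left(v \right)} = v + v 2 v = v + 2 v^{2}$)
$\frac{1}{B{\left(-9 \right)} + \left(\left(l + h{\left(-39,25 \right)}\right) + 13218\right)} = \frac{1}{- 9 \left(1 + 2 \left(-9\right)\right) + \left(\left(- \frac{1}{47722} - 60\right) + 13218\right)} = \frac{1}{- 9 \left(1 - 18\right) + \left(\left(- \frac{1}{47722} - 60\right) + 13218\right)} = \frac{1}{\left(-9\right) \left(-17\right) + \left(- \frac{2863321}{47722} + 13218\right)} = \frac{1}{153 + \frac{627926075}{47722}} = \frac{1}{\frac{635227541}{47722}} = \frac{47722}{635227541}$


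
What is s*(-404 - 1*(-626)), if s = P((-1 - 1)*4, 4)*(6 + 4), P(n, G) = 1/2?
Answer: 1110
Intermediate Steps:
P(n, G) = ½
s = 5 (s = (6 + 4)/2 = (½)*10 = 5)
s*(-404 - 1*(-626)) = 5*(-404 - 1*(-626)) = 5*(-404 + 626) = 5*222 = 1110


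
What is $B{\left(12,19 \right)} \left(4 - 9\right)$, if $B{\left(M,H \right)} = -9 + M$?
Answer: $-15$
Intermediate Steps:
$B{\left(12,19 \right)} \left(4 - 9\right) = \left(-9 + 12\right) \left(4 - 9\right) = 3 \left(4 - 9\right) = 3 \left(-5\right) = -15$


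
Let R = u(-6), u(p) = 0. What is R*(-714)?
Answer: 0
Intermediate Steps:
R = 0
R*(-714) = 0*(-714) = 0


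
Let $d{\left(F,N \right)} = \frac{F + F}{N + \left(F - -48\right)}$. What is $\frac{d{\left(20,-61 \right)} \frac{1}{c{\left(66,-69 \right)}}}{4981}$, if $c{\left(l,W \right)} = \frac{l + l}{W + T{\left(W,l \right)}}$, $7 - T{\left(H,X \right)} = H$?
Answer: $\frac{10}{164373} \approx 6.0837 \cdot 10^{-5}$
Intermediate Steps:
$T{\left(H,X \right)} = 7 - H$
$d{\left(F,N \right)} = \frac{2 F}{48 + F + N}$ ($d{\left(F,N \right)} = \frac{2 F}{N + \left(F + 48\right)} = \frac{2 F}{N + \left(48 + F\right)} = \frac{2 F}{48 + F + N}$)
$c{\left(l,W \right)} = \frac{2 l}{7}$ ($c{\left(l,W \right)} = \frac{l + l}{W - \left(-7 + W\right)} = \frac{2 l}{7}$)
$\frac{d{\left(20,-61 \right)} \frac{1}{c{\left(66,-69 \right)}}}{4981} = \frac{2 \cdot 20 \frac{1}{48 + 20 - 61} \frac{1}{\frac{2}{7} \cdot 66}}{4981} = \frac{2 \cdot 20 \cdot \frac{1}{7}}{\frac{132}{7}} \cdot \frac{1}{4981} = 2 \cdot 20 \cdot \frac{1}{7} \cdot \frac{7}{132} \cdot \frac{1}{4981} = \frac{40}{7} \cdot \frac{7}{132} \cdot \frac{1}{4981} = \frac{10}{33} \cdot \frac{1}{4981} = \frac{10}{164373}$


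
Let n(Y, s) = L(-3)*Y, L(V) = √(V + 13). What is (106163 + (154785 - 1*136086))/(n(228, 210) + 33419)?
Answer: 4172763178/1116309721 - 28468536*√10/1116309721 ≈ 3.6574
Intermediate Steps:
L(V) = √(13 + V)
n(Y, s) = Y*√10 (n(Y, s) = √(13 - 3)*Y = √10*Y = Y*√10)
(106163 + (154785 - 1*136086))/(n(228, 210) + 33419) = (106163 + (154785 - 1*136086))/(228*√10 + 33419) = (106163 + (154785 - 136086))/(33419 + 228*√10) = (106163 + 18699)/(33419 + 228*√10) = 124862/(33419 + 228*√10)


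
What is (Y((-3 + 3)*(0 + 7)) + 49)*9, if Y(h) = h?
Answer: 441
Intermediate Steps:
(Y((-3 + 3)*(0 + 7)) + 49)*9 = ((-3 + 3)*(0 + 7) + 49)*9 = (0*7 + 49)*9 = (0 + 49)*9 = 49*9 = 441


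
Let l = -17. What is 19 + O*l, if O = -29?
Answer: 512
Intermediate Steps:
19 + O*l = 19 - 29*(-17) = 19 + 493 = 512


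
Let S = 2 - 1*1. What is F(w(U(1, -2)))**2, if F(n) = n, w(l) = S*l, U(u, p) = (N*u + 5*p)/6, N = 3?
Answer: 49/36 ≈ 1.3611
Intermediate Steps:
S = 1 (S = 2 - 1 = 1)
U(u, p) = u/2 + 5*p/6 (U(u, p) = (3*u + 5*p)/6 = (3*u + 5*p)*(1/6) = u/2 + 5*p/6)
w(l) = l (w(l) = 1*l = l)
F(w(U(1, -2)))**2 = ((1/2)*1 + (5/6)*(-2))**2 = (1/2 - 5/3)**2 = (-7/6)**2 = 49/36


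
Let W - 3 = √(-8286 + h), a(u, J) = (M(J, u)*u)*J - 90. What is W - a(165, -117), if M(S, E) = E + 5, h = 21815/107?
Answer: 3281943 + 11*I*√764729/107 ≈ 3.2819e+6 + 89.901*I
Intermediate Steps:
h = 21815/107 (h = 21815*(1/107) = 21815/107 ≈ 203.88)
M(S, E) = 5 + E
a(u, J) = -90 + J*u*(5 + u) (a(u, J) = ((5 + u)*u)*J - 90 = (u*(5 + u))*J - 90 = J*u*(5 + u) - 90 = -90 + J*u*(5 + u))
W = 3 + 11*I*√764729/107 (W = 3 + √(-8286 + 21815/107) = 3 + √(-864787/107) = 3 + 11*I*√764729/107 ≈ 3.0 + 89.901*I)
W - a(165, -117) = (3 + 11*I*√764729/107) - (-90 - 117*165*(5 + 165)) = (3 + 11*I*√764729/107) - (-90 - 117*165*170) = (3 + 11*I*√764729/107) - (-90 - 3281850) = (3 + 11*I*√764729/107) - 1*(-3281940) = (3 + 11*I*√764729/107) + 3281940 = 3281943 + 11*I*√764729/107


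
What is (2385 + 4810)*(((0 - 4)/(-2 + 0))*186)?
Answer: 2676540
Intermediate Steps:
(2385 + 4810)*(((0 - 4)/(-2 + 0))*186) = 7195*(-4/(-2)*186) = 7195*(-4*(-1/2)*186) = 7195*(2*186) = 7195*372 = 2676540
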